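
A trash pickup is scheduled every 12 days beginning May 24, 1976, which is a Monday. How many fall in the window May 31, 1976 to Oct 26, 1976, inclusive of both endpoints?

12

Occurrences land 12·i days after May 24, 1976 for i = 0, 1, 2, …
May 31, 1976 is 7 days after the start; 7 ÷ 12 = 0 remainder 7; since the remainder is 7, round up to i = 1. First occurrence in the window: #2 on Jun 5, 1976 (1×12 = 12 days in).
Oct 26, 1976 is 155 days after the start; 155 ÷ 12 = 12 remainder 11. Last occurrence in the window: #13 on Oct 15, 1976.
Occurrences #2 through #13: 12 in total.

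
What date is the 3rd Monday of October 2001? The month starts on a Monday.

October 2001 begins on a Monday, so the first Monday is October 1.
The 3rd Monday is 2 weeks later: 1 + 14 = 15.

15 October 2001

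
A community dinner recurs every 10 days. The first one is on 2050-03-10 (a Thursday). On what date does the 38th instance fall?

The 38th occurrence is 37 intervals after the first: 37 × 10 = 370 days after 2050-03-10.
March has 31 days — 21 days to the end of March leaves 349.
April has 30 days (319 left).
May has 31 days (288 left).
June has 30 days (258 left).
July has 31 days (227 left).
August has 31 days (196 left).
September has 30 days (166 left).
October has 31 days (135 left).
November has 30 days (105 left).
December has 31 days (74 left).
January has 31 days (43 left).
February has 28 days (15 left).
15 days into March → 2051-03-15.

2051-03-15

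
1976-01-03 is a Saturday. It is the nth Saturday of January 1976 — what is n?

Day 3 falls in week ⌈3/7⌉ of the month.
Days 1–7 hold the 1st Saturday, 8–14 the 2nd, 15–21 the 3rd, 22–28 the 4th, 29–31 the 5th.
3 is in the range for the 1st.

1st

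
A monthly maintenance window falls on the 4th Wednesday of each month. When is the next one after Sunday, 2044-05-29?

May 2044 starts on a Sunday; its first Wednesday is the 4th, so the 4th Wednesday is the 25th — 2044-05-25.
That is not after 2044-05-29, so look at June 2044.
June 2044 starts on a Wednesday; its first Wednesday is the 1st, so the 4th Wednesday is the 22nd — 2044-06-22.

2044-06-22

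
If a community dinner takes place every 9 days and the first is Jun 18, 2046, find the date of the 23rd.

Jan 2, 2047

The 23rd occurrence is 22 intervals after the first: 22 × 9 = 198 days after Jun 18, 2046.
Jun has 30 days — 12 days to the end of Jun leaves 186.
Jul has 31 days (155 left).
Aug has 31 days (124 left).
Sep has 30 days (94 left).
Oct has 31 days (63 left).
Nov has 30 days (33 left).
Dec has 31 days (2 left).
2 days into Jan → Jan 2, 2047.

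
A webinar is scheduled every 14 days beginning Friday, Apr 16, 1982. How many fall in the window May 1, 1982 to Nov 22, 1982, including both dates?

14

Occurrences land 14·i days after Apr 16, 1982 for i = 0, 1, 2, …
May 1, 1982 is 15 days after the start; 15 ÷ 14 = 1 remainder 1; since the remainder is 1, round up to i = 2. First occurrence in the window: #3 on May 14, 1982 (2×14 = 28 days in).
Nov 22, 1982 is 220 days after the start; 220 ÷ 14 = 15 remainder 10. Last occurrence in the window: #16 on Nov 12, 1982.
Occurrences #3 through #16: 14 in total.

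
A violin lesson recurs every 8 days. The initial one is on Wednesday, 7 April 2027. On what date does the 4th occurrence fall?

1 May 2027

The 4th occurrence is 3 intervals after the first: 3 × 8 = 24 days after 7 April 2027.
April has 30 days — 23 days to the end of April leaves 1.
1 day into May → 1 May 2027.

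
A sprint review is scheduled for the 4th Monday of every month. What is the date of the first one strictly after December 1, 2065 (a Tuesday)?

December 2065 starts on a Tuesday; its first Monday is the 7th, so the 4th Monday is the 28th — December 28, 2065.
December 28, 2065 is after December 1, 2065, so that is the next one.

December 28, 2065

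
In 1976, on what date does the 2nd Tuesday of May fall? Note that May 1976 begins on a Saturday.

May 1976 begins on a Saturday, so the first Tuesday is May 4 (3 days later).
The 2nd Tuesday is 1 weeks later: 4 + 7 = 11.

1976-05-11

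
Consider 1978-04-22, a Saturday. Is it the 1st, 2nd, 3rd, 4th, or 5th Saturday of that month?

4th

Day 22 falls in week ⌈22/7⌉ of the month.
Days 1–7 hold the 1st Saturday, 8–14 the 2nd, 15–21 the 3rd, 22–28 the 4th, 29–31 the 5th.
22 is in the range for the 4th.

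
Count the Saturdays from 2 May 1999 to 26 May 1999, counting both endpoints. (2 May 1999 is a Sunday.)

3

2 May 1999 is a Sunday; the first Saturday on or after it is 8 May 1999 (6 days later).
From 8 May 1999 to 26 May 1999 is 26 − 8 = 18 days.
18 ÷ 7 = 2 full weeks with remainder 4, so 2 more Saturdays after the first → 3.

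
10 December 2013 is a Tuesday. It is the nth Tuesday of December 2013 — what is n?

Day 10 falls in week ⌈10/7⌉ of the month.
Days 1–7 hold the 1st Tuesday, 8–14 the 2nd, 15–21 the 3rd, 22–28 the 4th, 29–31 the 5th.
10 is in the range for the 2nd.

2nd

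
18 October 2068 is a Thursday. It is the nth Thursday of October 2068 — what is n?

Day 18 falls in week ⌈18/7⌉ of the month.
Days 1–7 hold the 1st Thursday, 8–14 the 2nd, 15–21 the 3rd, 22–28 the 4th, 29–31 the 5th.
18 is in the range for the 3rd.

3rd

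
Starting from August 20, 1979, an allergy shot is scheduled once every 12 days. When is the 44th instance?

The 44th occurrence is 43 intervals after the first: 43 × 12 = 516 days after August 20, 1979.
August has 31 days — 11 days to the end of August leaves 505.
From end of August to end of 1979 is 122 days (383 left).
1980 has 366 days (17 left).
17 days into January → January 17, 1981.

January 17, 1981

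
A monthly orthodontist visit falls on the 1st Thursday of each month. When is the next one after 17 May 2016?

May 2016 starts on a Sunday, so its 1st Thursday is 5 May 2016 (4 days in).
That is not after 17 May 2016, so look at June 2016.
June 2016 starts on a Wednesday, so its 1st Thursday is 2 June 2016 (1 day in).

2 June 2016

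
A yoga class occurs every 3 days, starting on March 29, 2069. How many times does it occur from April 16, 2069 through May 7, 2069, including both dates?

8

Occurrences land 3·i days after March 29, 2069 for i = 0, 1, 2, …
April 16, 2069 is 18 days after the start; 18 ÷ 3 = 6 remainder 0. First occurrence in the window: #7 on April 16, 2069 (6×3 = 18 days in).
May 7, 2069 is 39 days after the start; 39 ÷ 3 = 13 remainder 0. Last occurrence in the window: #14 on May 7, 2069.
Occurrences #7 through #14: 8 in total.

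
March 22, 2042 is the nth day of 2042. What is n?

Days in months before March: 31 + 28 = 59.
Plus 22 days into March → day 81.

81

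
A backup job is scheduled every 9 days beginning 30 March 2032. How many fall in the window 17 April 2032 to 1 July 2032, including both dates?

Occurrences land 9·i days after 30 March 2032 for i = 0, 1, 2, …
17 April 2032 is 18 days after the start; 18 ÷ 9 = 2 remainder 0. First occurrence in the window: #3 on 17 April 2032 (2×9 = 18 days in).
1 July 2032 is 93 days after the start; 93 ÷ 9 = 10 remainder 3. Last occurrence in the window: #11 on 28 June 2032.
Occurrences #3 through #11: 9 in total.

9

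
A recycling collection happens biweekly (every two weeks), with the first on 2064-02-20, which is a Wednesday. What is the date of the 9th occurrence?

The 9th occurrence is 8 intervals after the first: 8 × 14 = 112 days after 2064-02-20.
February has 29 days — 9 days to the end of February leaves 103.
March has 31 days (72 left).
April has 30 days (42 left).
May has 31 days (11 left).
11 days into June → 2064-06-11.

2064-06-11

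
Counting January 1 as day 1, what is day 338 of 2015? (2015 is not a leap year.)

January has 31 days (338 − 31 = 307 remain).
February has 28 days (307 − 28 = 279 remain).
March has 31 days (279 − 31 = 248 remain).
April has 30 days (248 − 30 = 218 remain).
May has 31 days (218 − 31 = 187 remain).
June has 30 days (187 − 30 = 157 remain).
July has 31 days (157 − 31 = 126 remain).
August has 31 days (126 − 31 = 95 remain).
September has 30 days (95 − 30 = 65 remain).
October has 31 days (65 − 31 = 34 remain).
November has 30 days (34 − 30 = 4 remain).
4 into December → December 4.

2015-12-04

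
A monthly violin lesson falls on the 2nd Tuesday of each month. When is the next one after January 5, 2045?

January 10, 2045

January 2045 starts on a Sunday; its first Tuesday is the 3rd, so the 2nd Tuesday is the 10th — January 10, 2045.
January 10, 2045 is after January 5, 2045, so that is the next one.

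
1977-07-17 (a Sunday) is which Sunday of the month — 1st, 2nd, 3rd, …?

3rd

Day 17 falls in week ⌈17/7⌉ of the month.
Days 1–7 hold the 1st Sunday, 8–14 the 2nd, 15–21 the 3rd, 22–28 the 4th, 29–31 the 5th.
17 is in the range for the 3rd.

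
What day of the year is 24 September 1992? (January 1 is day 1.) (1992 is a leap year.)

268

Days in months before September: 31 + 29 + 31 + 30 + 31 + 30 + 31 + 31 = 244.
Plus 24 days into September → day 268.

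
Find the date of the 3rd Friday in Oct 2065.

Oct 16, 2065

Oct 2065 begins on a Thursday, so the first Friday is Oct 2 (1 day later).
The 3rd Friday is 2 weeks later: 2 + 14 = 16.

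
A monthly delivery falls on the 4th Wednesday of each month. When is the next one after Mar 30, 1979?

Mar 1979 starts on a Thursday; its first Wednesday is the 7th, so the 4th Wednesday is the 28th — Mar 28, 1979.
That is not after Mar 30, 1979, so look at Apr 1979.
Apr 1979 starts on a Sunday; its first Wednesday is the 4th, so the 4th Wednesday is the 25th — Apr 25, 1979.

Apr 25, 1979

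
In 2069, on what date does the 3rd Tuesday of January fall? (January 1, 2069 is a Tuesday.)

15 January 2069

January 2069 begins on a Tuesday, so the first Tuesday is January 1.
The 3rd Tuesday is 2 weeks later: 1 + 14 = 15.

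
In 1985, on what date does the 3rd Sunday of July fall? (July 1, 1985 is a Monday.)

July 1985 begins on a Monday, so the first Sunday is July 7 (6 days later).
The 3rd Sunday is 2 weeks later: 7 + 14 = 21.

July 21, 1985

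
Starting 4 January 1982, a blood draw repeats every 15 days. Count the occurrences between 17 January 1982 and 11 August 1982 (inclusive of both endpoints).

Occurrences land 15·i days after 4 January 1982 for i = 0, 1, 2, …
17 January 1982 is 13 days after the start; 13 ÷ 15 = 0 remainder 13; since the remainder is 13, round up to i = 1. First occurrence in the window: #2 on 19 January 1982 (1×15 = 15 days in).
11 August 1982 is 219 days after the start; 219 ÷ 15 = 14 remainder 9. Last occurrence in the window: #15 on 2 August 1982.
Occurrences #2 through #15: 14 in total.

14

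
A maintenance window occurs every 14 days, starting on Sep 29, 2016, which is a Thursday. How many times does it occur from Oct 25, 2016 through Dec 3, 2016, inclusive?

3

Occurrences land 14·i days after Sep 29, 2016 for i = 0, 1, 2, …
Oct 25, 2016 is 26 days after the start; 26 ÷ 14 = 1 remainder 12; since the remainder is 12, round up to i = 2. First occurrence in the window: #3 on Oct 27, 2016 (2×14 = 28 days in).
Dec 3, 2016 is 65 days after the start; 65 ÷ 14 = 4 remainder 9. Last occurrence in the window: #5 on Nov 24, 2016.
Occurrences #3 through #5: 3 in total.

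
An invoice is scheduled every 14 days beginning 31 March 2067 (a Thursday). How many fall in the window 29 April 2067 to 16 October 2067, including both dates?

12

Occurrences land 14·i days after 31 March 2067 for i = 0, 1, 2, …
29 April 2067 is 29 days after the start; 29 ÷ 14 = 2 remainder 1; since the remainder is 1, round up to i = 3. First occurrence in the window: #4 on 12 May 2067 (3×14 = 42 days in).
16 October 2067 is 199 days after the start; 199 ÷ 14 = 14 remainder 3. Last occurrence in the window: #15 on 13 October 2067.
Occurrences #4 through #15: 12 in total.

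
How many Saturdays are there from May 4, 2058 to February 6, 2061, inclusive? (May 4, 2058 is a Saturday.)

May 4, 2058 is a Saturday; the first Saturday on or after it is May 4, 2058.
From May 4, 2058 to February 6, 2061: 241 + 365 + 366 + 37 = 1009 days (rest of 2058, 2059, 2060, to February 6, 2061 in 2061).
1009 ÷ 7 = 144 full weeks with remainder 1, so 144 more Saturdays after the first → 145.

145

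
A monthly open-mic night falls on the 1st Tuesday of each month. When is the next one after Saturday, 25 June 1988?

5 July 1988

June 1988 starts on a Wednesday, so its 1st Tuesday is 7 June 1988 (6 days in).
That is not after 25 June 1988, so look at July 1988.
July 1988 starts on a Friday, so its 1st Tuesday is 5 July 1988 (4 days in).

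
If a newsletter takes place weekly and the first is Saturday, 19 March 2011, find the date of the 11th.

The 11th occurrence is 10 intervals after the first: 10 × 7 = 70 days after 19 March 2011.
March has 31 days — 12 days to the end of March leaves 58.
April has 30 days (28 left).
28 days into May → 28 May 2011.

28 May 2011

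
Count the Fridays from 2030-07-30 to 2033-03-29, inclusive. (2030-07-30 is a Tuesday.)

2030-07-30 is a Tuesday; the first Friday on or after it is 2030-08-02 (3 days later).
From 2030-08-02 to 2033-03-29: 151 + 365 + 366 + 88 = 970 days (rest of 2030, 2031, 2032, to 2033-03-29 in 2033).
970 ÷ 7 = 138 full weeks with remainder 4, so 138 more Fridays after the first → 139.

139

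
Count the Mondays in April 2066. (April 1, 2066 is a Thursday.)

April 1, 2066 is a Thursday; the first Monday on or after it is April 5, 2066 (4 days later).
From April 5, 2066 to April 30, 2066 is 30 − 5 = 25 days.
25 ÷ 7 = 3 full weeks with remainder 4, so 3 more Mondays after the first → 4.

4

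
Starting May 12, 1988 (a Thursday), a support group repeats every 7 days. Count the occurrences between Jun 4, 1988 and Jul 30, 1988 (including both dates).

8

Occurrences land 7·i days after May 12, 1988 for i = 0, 1, 2, …
Jun 4, 1988 is 23 days after the start; 23 ÷ 7 = 3 remainder 2; since the remainder is 2, round up to i = 4. First occurrence in the window: #5 on Jun 9, 1988 (4×7 = 28 days in).
Jul 30, 1988 is 79 days after the start; 79 ÷ 7 = 11 remainder 2. Last occurrence in the window: #12 on Jul 28, 1988.
Occurrences #5 through #12: 8 in total.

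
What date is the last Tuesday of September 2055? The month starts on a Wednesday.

September 2055 begins on a Wednesday, so the first Tuesday is September 7 (6 days later).
September 2055 has 30 days. Adding weeks: 7, 14, 21, 28 — the last one ≤ 30 is the 28th.

28 September 2055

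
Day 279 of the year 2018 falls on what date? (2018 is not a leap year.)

2018-10-06

January has 31 days (279 − 31 = 248 remain).
February has 28 days (248 − 28 = 220 remain).
March has 31 days (220 − 31 = 189 remain).
April has 30 days (189 − 30 = 159 remain).
May has 31 days (159 − 31 = 128 remain).
June has 30 days (128 − 30 = 98 remain).
July has 31 days (98 − 31 = 67 remain).
August has 31 days (67 − 31 = 36 remain).
September has 30 days (36 − 30 = 6 remain).
6 into October → October 6.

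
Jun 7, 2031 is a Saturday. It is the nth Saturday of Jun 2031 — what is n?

Day 7 falls in week ⌈7/7⌉ of the month.
Days 1–7 hold the 1st Saturday, 8–14 the 2nd, 15–21 the 3rd, 22–28 the 4th, 29–31 the 5th.
7 is in the range for the 1st.

1st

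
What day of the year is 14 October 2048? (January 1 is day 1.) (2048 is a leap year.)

288

Days in months before October: 31 + 29 + 31 + 30 + 31 + 30 + 31 + 31 + 30 = 274.
Plus 14 days into October → day 288.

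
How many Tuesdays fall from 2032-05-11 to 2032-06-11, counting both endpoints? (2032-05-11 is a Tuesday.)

5

2032-05-11 is a Tuesday; the first Tuesday on or after it is 2032-05-11.
From 2032-05-11 to 2032-06-11: 20 + 11 = 31 days (rest of May, June).
31 ÷ 7 = 4 full weeks with remainder 3, so 4 more Tuesdays after the first → 5.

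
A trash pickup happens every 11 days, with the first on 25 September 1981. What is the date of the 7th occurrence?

30 November 1981

The 7th occurrence is 6 intervals after the first: 6 × 11 = 66 days after 25 September 1981.
September has 30 days — 5 days to the end of September leaves 61.
October has 31 days (30 left).
30 days into November → 30 November 1981.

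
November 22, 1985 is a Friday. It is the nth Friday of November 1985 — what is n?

4th

Day 22 falls in week ⌈22/7⌉ of the month.
Days 1–7 hold the 1st Friday, 8–14 the 2nd, 15–21 the 3rd, 22–28 the 4th, 29–31 the 5th.
22 is in the range for the 4th.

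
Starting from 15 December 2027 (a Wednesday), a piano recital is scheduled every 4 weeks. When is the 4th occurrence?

8 March 2028

The 4th occurrence is 3 intervals after the first: 3 × 28 = 84 days after 15 December 2027.
December has 31 days — 16 days to the end of December leaves 68.
January has 31 days (37 left).
February has 29 days (8 left).
8 days into March → 8 March 2028.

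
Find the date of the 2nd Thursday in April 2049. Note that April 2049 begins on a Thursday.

8 April 2049

April 2049 begins on a Thursday, so the first Thursday is April 1.
The 2nd Thursday is 1 weeks later: 1 + 7 = 8.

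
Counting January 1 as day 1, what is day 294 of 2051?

21 October 2051

January has 31 days (294 − 31 = 263 remain).
February has 28 days (263 − 28 = 235 remain).
March has 31 days (235 − 31 = 204 remain).
April has 30 days (204 − 30 = 174 remain).
May has 31 days (174 − 31 = 143 remain).
June has 30 days (143 − 30 = 113 remain).
July has 31 days (113 − 31 = 82 remain).
August has 31 days (82 − 31 = 51 remain).
September has 30 days (51 − 30 = 21 remain).
21 into October → October 21.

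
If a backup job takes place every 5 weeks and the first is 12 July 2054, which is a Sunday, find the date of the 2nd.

16 August 2054

The 2nd occurrence is 1 interval after the first: 1 × 35 = 35 days after 12 July 2054.
July has 31 days — 19 days to the end of July leaves 16.
16 days into August → 16 August 2054.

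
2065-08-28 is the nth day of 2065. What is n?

240

Days in months before August: 31 + 28 + 31 + 30 + 31 + 30 + 31 = 212.
Plus 28 days into August → day 240.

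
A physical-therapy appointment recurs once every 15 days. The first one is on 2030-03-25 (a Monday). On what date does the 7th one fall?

2030-06-23

The 7th occurrence is 6 intervals after the first: 6 × 15 = 90 days after 2030-03-25.
March has 31 days — 6 days to the end of March leaves 84.
April has 30 days (54 left).
May has 31 days (23 left).
23 days into June → 2030-06-23.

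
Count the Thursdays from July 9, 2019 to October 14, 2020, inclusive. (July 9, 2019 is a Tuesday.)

July 9, 2019 is a Tuesday; the first Thursday on or after it is July 11, 2019 (2 days later).
From July 11, 2019 to October 14, 2020: 173 + 288 = 461 days (rest of 2019, to October 14, 2020 in 2020).
461 ÷ 7 = 65 full weeks with remainder 6, so 65 more Thursdays after the first → 66.

66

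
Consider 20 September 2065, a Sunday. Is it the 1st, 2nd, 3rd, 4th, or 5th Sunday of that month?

3rd

Day 20 falls in week ⌈20/7⌉ of the month.
Days 1–7 hold the 1st Sunday, 8–14 the 2nd, 15–21 the 3rd, 22–28 the 4th, 29–31 the 5th.
20 is in the range for the 3rd.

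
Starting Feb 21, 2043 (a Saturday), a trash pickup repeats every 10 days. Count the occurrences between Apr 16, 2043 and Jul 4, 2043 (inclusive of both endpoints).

8

Occurrences land 10·i days after Feb 21, 2043 for i = 0, 1, 2, …
Apr 16, 2043 is 54 days after the start; 54 ÷ 10 = 5 remainder 4; since the remainder is 4, round up to i = 6. First occurrence in the window: #7 on Apr 22, 2043 (6×10 = 60 days in).
Jul 4, 2043 is 133 days after the start; 133 ÷ 10 = 13 remainder 3. Last occurrence in the window: #14 on Jul 1, 2043.
Occurrences #7 through #14: 8 in total.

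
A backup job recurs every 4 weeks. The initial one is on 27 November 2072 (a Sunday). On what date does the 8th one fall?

11 June 2073

The 8th occurrence is 7 intervals after the first: 7 × 28 = 196 days after 27 November 2072.
November has 30 days — 3 days to the end of November leaves 193.
December has 31 days (162 left).
January has 31 days (131 left).
February has 28 days (103 left).
March has 31 days (72 left).
April has 30 days (42 left).
May has 31 days (11 left).
11 days into June → 11 June 2073.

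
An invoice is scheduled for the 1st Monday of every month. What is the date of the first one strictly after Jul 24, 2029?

Aug 6, 2029

Jul 2029 starts on a Sunday, so its 1st Monday is Jul 2, 2029 (1 day in).
That is not after Jul 24, 2029, so look at Aug 2029.
Aug 2029 starts on a Wednesday, so its 1st Monday is Aug 6, 2029 (5 days in).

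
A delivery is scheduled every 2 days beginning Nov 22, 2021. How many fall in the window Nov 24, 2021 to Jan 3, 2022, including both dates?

21

Occurrences land 2·i days after Nov 22, 2021 for i = 0, 1, 2, …
Nov 24, 2021 is 2 days after the start; 2 ÷ 2 = 1 remainder 0. First occurrence in the window: #2 on Nov 24, 2021 (1×2 = 2 days in).
Jan 3, 2022 is 42 days after the start; 42 ÷ 2 = 21 remainder 0. Last occurrence in the window: #22 on Jan 3, 2022.
Occurrences #2 through #22: 21 in total.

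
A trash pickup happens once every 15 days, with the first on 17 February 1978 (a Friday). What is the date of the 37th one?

11 August 1979

The 37th occurrence is 36 intervals after the first: 36 × 15 = 540 days after 17 February 1978.
February has 28 days — 11 days to the end of February leaves 529.
From end of February to end of 1978 is 306 days (223 left).
January has 31 days (192 left).
February has 28 days (164 left).
March has 31 days (133 left).
April has 30 days (103 left).
May has 31 days (72 left).
June has 30 days (42 left).
July has 31 days (11 left).
11 days into August → 11 August 1979.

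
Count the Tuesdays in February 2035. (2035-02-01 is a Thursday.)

4

2035-02-01 is a Thursday; the first Tuesday on or after it is 2035-02-06 (5 days later).
From 2035-02-06 to 2035-02-28 is 28 − 6 = 22 days.
22 ÷ 7 = 3 full weeks with remainder 1, so 3 more Tuesdays after the first → 4.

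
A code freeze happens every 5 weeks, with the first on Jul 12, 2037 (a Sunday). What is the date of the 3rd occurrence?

The 3rd occurrence is 2 intervals after the first: 2 × 35 = 70 days after Jul 12, 2037.
Jul has 31 days — 19 days to the end of Jul leaves 51.
Aug has 31 days (20 left).
20 days into Sep → Sep 20, 2037.

Sep 20, 2037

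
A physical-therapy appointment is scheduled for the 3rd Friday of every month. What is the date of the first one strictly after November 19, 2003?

November 21, 2003

November 2003 starts on a Saturday; its first Friday is the 7th, so the 3rd Friday is the 21st — November 21, 2003.
November 21, 2003 is after November 19, 2003, so that is the next one.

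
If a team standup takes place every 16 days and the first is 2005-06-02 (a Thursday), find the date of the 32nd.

The 32nd occurrence is 31 intervals after the first: 31 × 16 = 496 days after 2005-06-02.
June has 30 days — 28 days to the end of June leaves 468.
From end of June to end of 2005 is 184 days (284 left).
January has 31 days (253 left).
February has 28 days (225 left).
March has 31 days (194 left).
April has 30 days (164 left).
May has 31 days (133 left).
June has 30 days (103 left).
July has 31 days (72 left).
August has 31 days (41 left).
September has 30 days (11 left).
11 days into October → 2006-10-11.

2006-10-11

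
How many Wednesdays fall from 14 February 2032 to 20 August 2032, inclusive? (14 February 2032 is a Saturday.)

14 February 2032 is a Saturday; the first Wednesday on or after it is 18 February 2032 (4 days later).
From 18 February 2032 to 20 August 2032: 11 + 31 + 30 + 31 + 30 + 31 + 20 = 184 days (rest of February, March, April, May, June, July, August).
184 ÷ 7 = 26 full weeks with remainder 2, so 26 more Wednesdays after the first → 27.

27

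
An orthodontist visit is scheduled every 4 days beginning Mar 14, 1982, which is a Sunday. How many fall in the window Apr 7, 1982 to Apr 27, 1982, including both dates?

6

Occurrences land 4·i days after Mar 14, 1982 for i = 0, 1, 2, …
Apr 7, 1982 is 24 days after the start; 24 ÷ 4 = 6 remainder 0. First occurrence in the window: #7 on Apr 7, 1982 (6×4 = 24 days in).
Apr 27, 1982 is 44 days after the start; 44 ÷ 4 = 11 remainder 0. Last occurrence in the window: #12 on Apr 27, 1982.
Occurrences #7 through #12: 6 in total.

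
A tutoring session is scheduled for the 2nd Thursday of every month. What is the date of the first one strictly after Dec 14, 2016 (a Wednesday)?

Dec 2016 starts on a Thursday; its first Thursday is the 1st, so the 2nd Thursday is the 8th — Dec 8, 2016.
That is not after Dec 14, 2016, so look at Jan 2017.
Jan 2017 starts on a Sunday; its first Thursday is the 5th, so the 2nd Thursday is the 12th — Jan 12, 2017.

Jan 12, 2017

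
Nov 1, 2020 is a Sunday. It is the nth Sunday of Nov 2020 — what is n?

1st

Day 1 falls in week ⌈1/7⌉ of the month.
Days 1–7 hold the 1st Sunday, 8–14 the 2nd, 15–21 the 3rd, 22–28 the 4th, 29–31 the 5th.
1 is in the range for the 1st.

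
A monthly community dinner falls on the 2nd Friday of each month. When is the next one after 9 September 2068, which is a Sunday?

14 September 2068

September 2068 starts on a Saturday; its first Friday is the 7th, so the 2nd Friday is the 14th — 14 September 2068.
14 September 2068 is after 9 September 2068, so that is the next one.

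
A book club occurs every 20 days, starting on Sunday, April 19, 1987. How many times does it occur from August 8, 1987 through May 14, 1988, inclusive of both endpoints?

Occurrences land 20·i days after April 19, 1987 for i = 0, 1, 2, …
August 8, 1987 is 111 days after the start; 111 ÷ 20 = 5 remainder 11; since the remainder is 11, round up to i = 6. First occurrence in the window: #7 on August 17, 1987 (6×20 = 120 days in).
May 14, 1988 is 391 days after the start; 391 ÷ 20 = 19 remainder 11. Last occurrence in the window: #20 on May 3, 1988.
Occurrences #7 through #20: 14 in total.

14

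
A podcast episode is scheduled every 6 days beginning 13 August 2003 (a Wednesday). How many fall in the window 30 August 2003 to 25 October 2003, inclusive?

Occurrences land 6·i days after 13 August 2003 for i = 0, 1, 2, …
30 August 2003 is 17 days after the start; 17 ÷ 6 = 2 remainder 5; since the remainder is 5, round up to i = 3. First occurrence in the window: #4 on 31 August 2003 (3×6 = 18 days in).
25 October 2003 is 73 days after the start; 73 ÷ 6 = 12 remainder 1. Last occurrence in the window: #13 on 24 October 2003.
Occurrences #4 through #13: 10 in total.

10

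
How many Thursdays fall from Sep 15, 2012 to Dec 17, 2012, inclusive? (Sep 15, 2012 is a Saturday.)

13

Sep 15, 2012 is a Saturday; the first Thursday on or after it is Sep 20, 2012 (5 days later).
From Sep 20, 2012 to Dec 17, 2012: 10 + 31 + 30 + 17 = 88 days (rest of Sep, Oct, Nov, Dec).
88 ÷ 7 = 12 full weeks with remainder 4, so 12 more Thursdays after the first → 13.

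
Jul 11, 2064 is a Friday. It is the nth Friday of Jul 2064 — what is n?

Day 11 falls in week ⌈11/7⌉ of the month.
Days 1–7 hold the 1st Friday, 8–14 the 2nd, 15–21 the 3rd, 22–28 the 4th, 29–31 the 5th.
11 is in the range for the 2nd.

2nd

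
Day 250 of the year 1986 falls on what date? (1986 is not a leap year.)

January has 31 days (250 − 31 = 219 remain).
February has 28 days (219 − 28 = 191 remain).
March has 31 days (191 − 31 = 160 remain).
April has 30 days (160 − 30 = 130 remain).
May has 31 days (130 − 31 = 99 remain).
June has 30 days (99 − 30 = 69 remain).
July has 31 days (69 − 31 = 38 remain).
August has 31 days (38 − 31 = 7 remain).
7 into September → September 7.

7 September 1986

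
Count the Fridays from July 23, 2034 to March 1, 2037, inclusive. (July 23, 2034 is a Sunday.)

136

July 23, 2034 is a Sunday; the first Friday on or after it is July 28, 2034 (5 days later).
From July 28, 2034 to March 1, 2037: 156 + 365 + 366 + 60 = 947 days (rest of 2034, 2035, 2036, to March 1, 2037 in 2037).
947 ÷ 7 = 135 full weeks with remainder 2, so 135 more Fridays after the first → 136.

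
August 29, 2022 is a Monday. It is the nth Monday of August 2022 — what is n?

Day 29 falls in week ⌈29/7⌉ of the month.
Days 1–7 hold the 1st Monday, 8–14 the 2nd, 15–21 the 3rd, 22–28 the 4th, 29–31 the 5th.
29 is in the range for the 5th.

5th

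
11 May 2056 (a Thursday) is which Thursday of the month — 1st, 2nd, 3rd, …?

Day 11 falls in week ⌈11/7⌉ of the month.
Days 1–7 hold the 1st Thursday, 8–14 the 2nd, 15–21 the 3rd, 22–28 the 4th, 29–31 the 5th.
11 is in the range for the 2nd.

2nd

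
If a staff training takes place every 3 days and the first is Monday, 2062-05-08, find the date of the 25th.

The 25th occurrence is 24 intervals after the first: 24 × 3 = 72 days after 2062-05-08.
May has 31 days — 23 days to the end of May leaves 49.
June has 30 days (19 left).
19 days into July → 2062-07-19.

2062-07-19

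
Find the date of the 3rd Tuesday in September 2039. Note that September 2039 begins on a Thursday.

20 September 2039

September 2039 begins on a Thursday, so the first Tuesday is September 6 (5 days later).
The 3rd Tuesday is 2 weeks later: 6 + 14 = 20.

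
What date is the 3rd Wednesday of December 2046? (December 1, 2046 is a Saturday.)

December 2046 begins on a Saturday, so the first Wednesday is December 5 (4 days later).
The 3rd Wednesday is 2 weeks later: 5 + 14 = 19.

19 December 2046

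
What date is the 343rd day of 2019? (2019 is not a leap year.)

January has 31 days (343 − 31 = 312 remain).
February has 28 days (312 − 28 = 284 remain).
March has 31 days (284 − 31 = 253 remain).
April has 30 days (253 − 30 = 223 remain).
May has 31 days (223 − 31 = 192 remain).
June has 30 days (192 − 30 = 162 remain).
July has 31 days (162 − 31 = 131 remain).
August has 31 days (131 − 31 = 100 remain).
September has 30 days (100 − 30 = 70 remain).
October has 31 days (70 − 31 = 39 remain).
November has 30 days (39 − 30 = 9 remain).
9 into December → December 9.

December 9, 2019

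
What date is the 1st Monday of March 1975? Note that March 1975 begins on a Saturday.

3 March 1975

March 1975 begins on a Saturday, so the first Monday is March 3 (2 days later).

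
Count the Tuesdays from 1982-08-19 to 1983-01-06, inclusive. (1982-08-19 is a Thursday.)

1982-08-19 is a Thursday; the first Tuesday on or after it is 1982-08-24 (5 days later).
From 1982-08-24 to 1983-01-06: 7 + 30 + 31 + 30 + 31 + 6 = 135 days (rest of August, September, October, November, December, January).
135 ÷ 7 = 19 full weeks with remainder 2, so 19 more Tuesdays after the first → 20.

20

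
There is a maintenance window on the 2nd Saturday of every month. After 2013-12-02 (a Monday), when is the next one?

December 2013 starts on a Sunday; its first Saturday is the 7th, so the 2nd Saturday is the 14th — 2013-12-14.
2013-12-14 is after 2013-12-02, so that is the next one.

2013-12-14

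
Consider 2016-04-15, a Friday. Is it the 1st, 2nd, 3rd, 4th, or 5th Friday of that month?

3rd

Day 15 falls in week ⌈15/7⌉ of the month.
Days 1–7 hold the 1st Friday, 8–14 the 2nd, 15–21 the 3rd, 22–28 the 4th, 29–31 the 5th.
15 is in the range for the 3rd.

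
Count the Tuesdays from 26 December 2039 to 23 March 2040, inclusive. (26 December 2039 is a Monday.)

13

26 December 2039 is a Monday; the first Tuesday on or after it is 27 December 2039 (1 day later).
From 27 December 2039 to 23 March 2040: 4 + 31 + 29 + 23 = 87 days (rest of December, January, February, March).
87 ÷ 7 = 12 full weeks with remainder 3, so 12 more Tuesdays after the first → 13.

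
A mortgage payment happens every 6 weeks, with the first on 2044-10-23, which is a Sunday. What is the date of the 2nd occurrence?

2044-12-04

The 2nd occurrence is 1 interval after the first: 1 × 42 = 42 days after 2044-10-23.
October has 31 days — 8 days to the end of October leaves 34.
November has 30 days (4 left).
4 days into December → 2044-12-04.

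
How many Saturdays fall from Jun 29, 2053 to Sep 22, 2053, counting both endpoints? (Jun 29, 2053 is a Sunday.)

Jun 29, 2053 is a Sunday; the first Saturday on or after it is Jul 5, 2053 (6 days later).
From Jul 5, 2053 to Sep 22, 2053: 26 + 31 + 22 = 79 days (rest of Jul, Aug, Sep).
79 ÷ 7 = 11 full weeks with remainder 2, so 11 more Saturdays after the first → 12.

12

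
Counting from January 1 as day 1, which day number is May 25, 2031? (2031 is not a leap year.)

Days in months before May: 31 + 28 + 31 + 30 = 120.
Plus 25 days into May → day 145.

145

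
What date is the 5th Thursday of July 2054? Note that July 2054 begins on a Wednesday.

2054-07-30

July 2054 begins on a Wednesday, so the first Thursday is July 2 (1 day later).
The 5th Thursday is 4 weeks later: 2 + 28 = 30.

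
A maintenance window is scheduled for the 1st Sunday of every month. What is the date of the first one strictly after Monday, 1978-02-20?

February 1978 starts on a Wednesday, so its 1st Sunday is 1978-02-05 (4 days in).
That is not after 1978-02-20, so look at March 1978.
March 1978 starts on a Wednesday, so its 1st Sunday is 1978-03-05 (4 days in).

1978-03-05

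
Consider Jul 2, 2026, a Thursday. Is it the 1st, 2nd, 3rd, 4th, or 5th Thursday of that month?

1st

Day 2 falls in week ⌈2/7⌉ of the month.
Days 1–7 hold the 1st Thursday, 8–14 the 2nd, 15–21 the 3rd, 22–28 the 4th, 29–31 the 5th.
2 is in the range for the 1st.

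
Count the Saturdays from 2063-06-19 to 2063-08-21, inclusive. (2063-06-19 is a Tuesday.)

2063-06-19 is a Tuesday; the first Saturday on or after it is 2063-06-23 (4 days later).
From 2063-06-23 to 2063-08-21: 7 + 31 + 21 = 59 days (rest of June, July, August).
59 ÷ 7 = 8 full weeks with remainder 3, so 8 more Saturdays after the first → 9.

9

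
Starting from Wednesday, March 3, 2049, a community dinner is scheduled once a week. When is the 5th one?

March 31, 2049

The 5th occurrence is 4 intervals after the first: 4 × 7 = 28 days after March 3, 2049.
28 days later is March 31, 2049.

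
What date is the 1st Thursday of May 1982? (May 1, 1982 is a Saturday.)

May 1982 begins on a Saturday, so the first Thursday is May 6 (5 days later).

1982-05-06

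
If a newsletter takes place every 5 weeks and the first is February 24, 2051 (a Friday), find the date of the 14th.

The 14th occurrence is 13 intervals after the first: 13 × 35 = 455 days after February 24, 2051.
February has 28 days — 4 days to the end of February leaves 451.
From end of February to end of 2051 is 306 days (145 left).
January has 31 days (114 left).
February has 29 days (85 left).
March has 31 days (54 left).
April has 30 days (24 left).
24 days into May → May 24, 2052.

May 24, 2052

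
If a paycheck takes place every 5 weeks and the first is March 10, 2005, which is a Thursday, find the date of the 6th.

September 1, 2005

The 6th occurrence is 5 intervals after the first: 5 × 35 = 175 days after March 10, 2005.
March has 31 days — 21 days to the end of March leaves 154.
April has 30 days (124 left).
May has 31 days (93 left).
June has 30 days (63 left).
July has 31 days (32 left).
August has 31 days (1 left).
1 day into September → September 1, 2005.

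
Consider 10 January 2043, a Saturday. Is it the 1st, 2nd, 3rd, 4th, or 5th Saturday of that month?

2nd

Day 10 falls in week ⌈10/7⌉ of the month.
Days 1–7 hold the 1st Saturday, 8–14 the 2nd, 15–21 the 3rd, 22–28 the 4th, 29–31 the 5th.
10 is in the range for the 2nd.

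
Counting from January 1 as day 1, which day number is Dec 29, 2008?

Days in months before Dec: 31 + 29 + 31 + 30 + 31 + 30 + 31 + 31 + 30 + 31 + 30 = 335.
Plus 29 days into Dec → day 364.

364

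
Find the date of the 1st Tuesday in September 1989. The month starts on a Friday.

September 1989 begins on a Friday, so the first Tuesday is September 5 (4 days later).

5 September 1989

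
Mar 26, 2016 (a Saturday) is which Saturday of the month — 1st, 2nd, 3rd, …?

4th

Day 26 falls in week ⌈26/7⌉ of the month.
Days 1–7 hold the 1st Saturday, 8–14 the 2nd, 15–21 the 3rd, 22–28 the 4th, 29–31 the 5th.
26 is in the range for the 4th.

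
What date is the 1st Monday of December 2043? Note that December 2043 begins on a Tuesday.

December 2043 begins on a Tuesday, so the first Monday is December 7 (6 days later).

7 December 2043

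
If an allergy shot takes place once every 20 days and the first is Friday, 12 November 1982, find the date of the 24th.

15 February 1984

The 24th occurrence is 23 intervals after the first: 23 × 20 = 460 days after 12 November 1982.
November has 30 days — 18 days to the end of November leaves 442.
From end of November to end of 1982 is 31 days (411 left).
1983 has 365 days (46 left).
January has 31 days (15 left).
15 days into February → 15 February 1984.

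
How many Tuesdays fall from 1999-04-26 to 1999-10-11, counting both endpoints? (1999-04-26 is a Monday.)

24

1999-04-26 is a Monday; the first Tuesday on or after it is 1999-04-27 (1 day later).
From 1999-04-27 to 1999-10-11: 3 + 31 + 30 + 31 + 31 + 30 + 11 = 167 days (rest of April, May, June, July, August, September, October).
167 ÷ 7 = 23 full weeks with remainder 6, so 23 more Tuesdays after the first → 24.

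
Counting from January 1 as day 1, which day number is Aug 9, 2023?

221

Days in months before Aug: 31 + 28 + 31 + 30 + 31 + 30 + 31 = 212.
Plus 9 days into Aug → day 221.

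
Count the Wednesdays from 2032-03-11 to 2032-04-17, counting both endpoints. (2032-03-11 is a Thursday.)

5

2032-03-11 is a Thursday; the first Wednesday on or after it is 2032-03-17 (6 days later).
From 2032-03-17 to 2032-04-17: 14 + 17 = 31 days (rest of March, April).
31 ÷ 7 = 4 full weeks with remainder 3, so 4 more Wednesdays after the first → 5.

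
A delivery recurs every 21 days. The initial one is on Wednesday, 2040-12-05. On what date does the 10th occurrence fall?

2041-06-12

The 10th occurrence is 9 intervals after the first: 9 × 21 = 189 days after 2040-12-05.
December has 31 days — 26 days to the end of December leaves 163.
January has 31 days (132 left).
February has 28 days (104 left).
March has 31 days (73 left).
April has 30 days (43 left).
May has 31 days (12 left).
12 days into June → 2041-06-12.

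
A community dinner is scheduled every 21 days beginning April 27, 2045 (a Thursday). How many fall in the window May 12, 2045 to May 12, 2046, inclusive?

18

Occurrences land 21·i days after April 27, 2045 for i = 0, 1, 2, …
May 12, 2045 is 15 days after the start; 15 ÷ 21 = 0 remainder 15; since the remainder is 15, round up to i = 1. First occurrence in the window: #2 on May 18, 2045 (1×21 = 21 days in).
May 12, 2046 is 380 days after the start; 380 ÷ 21 = 18 remainder 2. Last occurrence in the window: #19 on May 10, 2046.
Occurrences #2 through #19: 18 in total.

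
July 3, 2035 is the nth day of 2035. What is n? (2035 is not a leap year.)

184

Days in months before July: 31 + 28 + 31 + 30 + 31 + 30 = 181.
Plus 3 days into July → day 184.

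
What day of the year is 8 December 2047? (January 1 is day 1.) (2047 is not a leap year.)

342

Days in months before December: 31 + 28 + 31 + 30 + 31 + 30 + 31 + 31 + 30 + 31 + 30 = 334.
Plus 8 days into December → day 342.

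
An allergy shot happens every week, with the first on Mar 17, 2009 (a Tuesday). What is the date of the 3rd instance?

The 3rd occurrence is 2 intervals after the first: 2 × 7 = 14 days after Mar 17, 2009.
14 days later is Mar 31, 2009.

Mar 31, 2009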